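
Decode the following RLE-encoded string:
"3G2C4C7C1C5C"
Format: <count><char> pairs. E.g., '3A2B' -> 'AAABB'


Expanding each <count><char> pair:
  3G -> 'GGG'
  2C -> 'CC'
  4C -> 'CCCC'
  7C -> 'CCCCCCC'
  1C -> 'C'
  5C -> 'CCCCC'

Decoded = GGGCCCCCCCCCCCCCCCCCCC


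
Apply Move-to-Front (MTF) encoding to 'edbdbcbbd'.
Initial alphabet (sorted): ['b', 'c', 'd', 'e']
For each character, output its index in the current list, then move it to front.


MTF encoding:
'e': index 3 in ['b', 'c', 'd', 'e'] -> ['e', 'b', 'c', 'd']
'd': index 3 in ['e', 'b', 'c', 'd'] -> ['d', 'e', 'b', 'c']
'b': index 2 in ['d', 'e', 'b', 'c'] -> ['b', 'd', 'e', 'c']
'd': index 1 in ['b', 'd', 'e', 'c'] -> ['d', 'b', 'e', 'c']
'b': index 1 in ['d', 'b', 'e', 'c'] -> ['b', 'd', 'e', 'c']
'c': index 3 in ['b', 'd', 'e', 'c'] -> ['c', 'b', 'd', 'e']
'b': index 1 in ['c', 'b', 'd', 'e'] -> ['b', 'c', 'd', 'e']
'b': index 0 in ['b', 'c', 'd', 'e'] -> ['b', 'c', 'd', 'e']
'd': index 2 in ['b', 'c', 'd', 'e'] -> ['d', 'b', 'c', 'e']


Output: [3, 3, 2, 1, 1, 3, 1, 0, 2]


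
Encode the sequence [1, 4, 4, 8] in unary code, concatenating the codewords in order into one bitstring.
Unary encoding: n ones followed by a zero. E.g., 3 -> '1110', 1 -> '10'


Encode each number as n ones followed by a terminating 0:
  1 -> 10 (2 bits)
  4 -> 11110 (5 bits)
  4 -> 11110 (5 bits)
  8 -> 111111110 (9 bits)
Total length = 2 + 5 + 5 + 9 = 21 bits.

Unary([1, 4, 4, 8]) = 101111011110111111110 (21 bits)


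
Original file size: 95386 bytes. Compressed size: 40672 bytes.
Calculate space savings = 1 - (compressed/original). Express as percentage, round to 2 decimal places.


ratio = compressed/original = 40672/95386 = 0.426394
savings = 1 - ratio = 1 - 0.426394 = 0.573606
as a percentage: 0.573606 * 100 = 57.36%

Space savings = 1 - 40672/95386 = 57.36%


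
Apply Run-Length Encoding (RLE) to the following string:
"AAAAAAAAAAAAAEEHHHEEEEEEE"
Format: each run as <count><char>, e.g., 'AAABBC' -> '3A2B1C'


Scanning runs left to right:
  i=0: run of 'A' x 13 -> '13A'
  i=13: run of 'E' x 2 -> '2E'
  i=15: run of 'H' x 3 -> '3H'
  i=18: run of 'E' x 7 -> '7E'

RLE = 13A2E3H7E


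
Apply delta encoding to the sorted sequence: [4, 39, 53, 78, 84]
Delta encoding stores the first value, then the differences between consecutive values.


First value: 4
Deltas:
  39 - 4 = 35
  53 - 39 = 14
  78 - 53 = 25
  84 - 78 = 6


Delta encoded: [4, 35, 14, 25, 6]


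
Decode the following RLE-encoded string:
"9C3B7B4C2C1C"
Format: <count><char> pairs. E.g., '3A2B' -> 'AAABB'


Expanding each <count><char> pair:
  9C -> 'CCCCCCCCC'
  3B -> 'BBB'
  7B -> 'BBBBBBB'
  4C -> 'CCCC'
  2C -> 'CC'
  1C -> 'C'

Decoded = CCCCCCCCCBBBBBBBBBBCCCCCCC


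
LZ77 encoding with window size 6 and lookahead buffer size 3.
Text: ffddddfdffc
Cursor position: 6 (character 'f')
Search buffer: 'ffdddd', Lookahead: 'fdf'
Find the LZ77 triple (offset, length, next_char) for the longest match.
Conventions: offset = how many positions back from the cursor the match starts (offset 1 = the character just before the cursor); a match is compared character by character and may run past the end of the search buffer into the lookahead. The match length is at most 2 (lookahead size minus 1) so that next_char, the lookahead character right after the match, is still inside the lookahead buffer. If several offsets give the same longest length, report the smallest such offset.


Try each offset into the search buffer:
  offset=1 (pos 5, char 'd'): match length 0
  offset=2 (pos 4, char 'd'): match length 0
  offset=3 (pos 3, char 'd'): match length 0
  offset=4 (pos 2, char 'd'): match length 0
  offset=5 (pos 1, char 'f'): match length 2
  offset=6 (pos 0, char 'f'): match length 1
Longest match has length 2 at offset 5.
next_char = character at position 6 + 2 = 8 -> 'f'

Best match: offset=5, length=2 (matching 'fd' starting at position 1)
LZ77 triple: (5, 2, 'f')


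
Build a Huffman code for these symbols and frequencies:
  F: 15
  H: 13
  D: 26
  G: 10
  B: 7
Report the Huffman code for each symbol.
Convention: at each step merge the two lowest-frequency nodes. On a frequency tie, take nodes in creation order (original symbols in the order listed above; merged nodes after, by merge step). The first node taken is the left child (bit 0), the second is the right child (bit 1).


Huffman tree construction:
Step 1: Merge B(7) + G(10) = 17
Step 2: Merge H(13) + F(15) = 28
Step 3: Merge (B+G)(17) + D(26) = 43
Step 4: Merge (H+F)(28) + ((B+G)+D)(43) = 71
Read each symbol's code off the tree from the root (left child = 0, right child = 1).

Codes:
  F: 01 (length 2)
  H: 00 (length 2)
  D: 11 (length 2)
  G: 101 (length 3)
  B: 100 (length 3)
Average code length: 159/71 = 2.2394 bits/symbol


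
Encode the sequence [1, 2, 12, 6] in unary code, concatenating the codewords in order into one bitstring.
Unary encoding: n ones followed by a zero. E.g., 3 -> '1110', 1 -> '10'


Encode each number as n ones followed by a terminating 0:
  1 -> 10 (2 bits)
  2 -> 110 (3 bits)
  12 -> 1111111111110 (13 bits)
  6 -> 1111110 (7 bits)
Total length = 2 + 3 + 13 + 7 = 25 bits.

Unary([1, 2, 12, 6]) = 1011011111111111101111110 (25 bits)


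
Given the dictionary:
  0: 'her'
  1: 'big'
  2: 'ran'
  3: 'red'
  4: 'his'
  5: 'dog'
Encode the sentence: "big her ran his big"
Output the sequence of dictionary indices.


Look up each word in the dictionary:
  'big' -> 1
  'her' -> 0
  'ran' -> 2
  'his' -> 4
  'big' -> 1

Encoded: [1, 0, 2, 4, 1]


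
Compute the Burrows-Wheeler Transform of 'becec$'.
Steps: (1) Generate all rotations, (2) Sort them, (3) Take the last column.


Rotations (sorted):
  0: $becec -> last char: c
  1: becec$ -> last char: $
  2: c$bece -> last char: e
  3: cec$be -> last char: e
  4: ec$bec -> last char: c
  5: ecec$b -> last char: b


BWT = c$eecb


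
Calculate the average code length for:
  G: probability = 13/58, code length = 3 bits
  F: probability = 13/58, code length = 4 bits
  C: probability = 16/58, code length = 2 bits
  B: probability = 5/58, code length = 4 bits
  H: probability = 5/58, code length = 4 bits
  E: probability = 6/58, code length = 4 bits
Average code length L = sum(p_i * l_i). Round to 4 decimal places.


Weighted contributions p_i * l_i:
  G: (13/58) * 3 = 39/58
  F: (13/58) * 4 = 52/58
  C: (16/58) * 2 = 32/58
  B: (5/58) * 4 = 20/58
  H: (5/58) * 4 = 20/58
  E: (6/58) * 4 = 24/58
Sum = (39 + 52 + 32 + 20 + 20 + 24)/58 = 187/58

L = 187/58 = 3.2241 bits/symbol


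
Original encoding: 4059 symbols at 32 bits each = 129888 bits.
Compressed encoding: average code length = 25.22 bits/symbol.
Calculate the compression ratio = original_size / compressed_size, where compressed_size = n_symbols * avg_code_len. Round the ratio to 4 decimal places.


original_size = n_symbols * orig_bits = 4059 * 32 = 129888 bits
compressed_size = n_symbols * avg_code_len = 4059 * 25.22 = 102367.98 bits
ratio = original_size / compressed_size = 129888 / 102367.98 = 1.2688

Compression ratio = 1.2688


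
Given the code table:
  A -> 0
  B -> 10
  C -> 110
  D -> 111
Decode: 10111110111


Decoding:
10 -> B
111 -> D
110 -> C
111 -> D


Result: BDCD


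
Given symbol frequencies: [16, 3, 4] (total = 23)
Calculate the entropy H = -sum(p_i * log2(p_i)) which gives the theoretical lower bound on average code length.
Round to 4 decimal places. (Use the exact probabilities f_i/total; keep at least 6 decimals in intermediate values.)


Per-symbol terms -p_i * log2(p_i) with p_i = f_i/23:
  p = 16/23 = 0.695652: log2(p) = -0.523562, -p*log2(p) = 0.364217
  p = 3/23 = 0.130435: log2(p) = -2.938599, -p*log2(p) = 0.383296
  p = 4/23 = 0.173913: log2(p) = -2.523562, -p*log2(p) = 0.438880
H = 0.364217 + 0.383296 + 0.438880 = 1.186393

H = 1.1864 bits/symbol


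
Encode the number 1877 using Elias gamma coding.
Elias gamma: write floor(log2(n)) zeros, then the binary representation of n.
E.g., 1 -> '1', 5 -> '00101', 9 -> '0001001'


num_bits = floor(log2(1877)) + 1 = 11
leading_zeros = num_bits - 1 = 10
binary(1877) = 11101010101

Elias gamma(1877) = '0000000000' + '11101010101' = 000000000011101010101 (21 bits)


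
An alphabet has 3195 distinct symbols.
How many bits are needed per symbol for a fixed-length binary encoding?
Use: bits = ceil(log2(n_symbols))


log2(3195) = 11.6416
Bracket: 2^11 = 2048 < 3195 <= 2^12 = 4096
So ceil(log2(3195)) = 12

bits = ceil(log2(3195)) = ceil(11.6416) = 12 bits


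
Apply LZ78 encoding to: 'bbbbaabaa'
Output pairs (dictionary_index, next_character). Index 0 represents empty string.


LZ78 encoding steps:
Dictionary: {0: ''}
Step 1: w='' (idx 0), next='b' -> output (0, 'b'), add 'b' as idx 1
Step 2: w='b' (idx 1), next='b' -> output (1, 'b'), add 'bb' as idx 2
Step 3: w='b' (idx 1), next='a' -> output (1, 'a'), add 'ba' as idx 3
Step 4: w='' (idx 0), next='a' -> output (0, 'a'), add 'a' as idx 4
Step 5: w='ba' (idx 3), next='a' -> output (3, 'a'), add 'baa' as idx 5


Encoded: [(0, 'b'), (1, 'b'), (1, 'a'), (0, 'a'), (3, 'a')]


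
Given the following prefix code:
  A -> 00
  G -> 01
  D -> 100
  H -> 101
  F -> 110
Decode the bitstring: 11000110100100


Decoding step by step:
Bits 110 -> F
Bits 00 -> A
Bits 110 -> F
Bits 100 -> D
Bits 100 -> D


Decoded message: FAFDD


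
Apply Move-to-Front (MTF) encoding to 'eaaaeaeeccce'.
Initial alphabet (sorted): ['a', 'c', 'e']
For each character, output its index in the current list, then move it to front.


MTF encoding:
'e': index 2 in ['a', 'c', 'e'] -> ['e', 'a', 'c']
'a': index 1 in ['e', 'a', 'c'] -> ['a', 'e', 'c']
'a': index 0 in ['a', 'e', 'c'] -> ['a', 'e', 'c']
'a': index 0 in ['a', 'e', 'c'] -> ['a', 'e', 'c']
'e': index 1 in ['a', 'e', 'c'] -> ['e', 'a', 'c']
'a': index 1 in ['e', 'a', 'c'] -> ['a', 'e', 'c']
'e': index 1 in ['a', 'e', 'c'] -> ['e', 'a', 'c']
'e': index 0 in ['e', 'a', 'c'] -> ['e', 'a', 'c']
'c': index 2 in ['e', 'a', 'c'] -> ['c', 'e', 'a']
'c': index 0 in ['c', 'e', 'a'] -> ['c', 'e', 'a']
'c': index 0 in ['c', 'e', 'a'] -> ['c', 'e', 'a']
'e': index 1 in ['c', 'e', 'a'] -> ['e', 'c', 'a']


Output: [2, 1, 0, 0, 1, 1, 1, 0, 2, 0, 0, 1]


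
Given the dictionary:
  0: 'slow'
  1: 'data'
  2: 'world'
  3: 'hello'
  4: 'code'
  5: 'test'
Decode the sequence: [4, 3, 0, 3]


Look up each index in the dictionary:
  4 -> 'code'
  3 -> 'hello'
  0 -> 'slow'
  3 -> 'hello'

Decoded: "code hello slow hello"


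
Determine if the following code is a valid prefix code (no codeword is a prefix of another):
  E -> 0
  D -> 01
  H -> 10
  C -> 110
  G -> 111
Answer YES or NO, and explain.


Checking each pair (does one codeword prefix another?):
  E='0' vs D='01': prefix -- VIOLATION

NO -- this is NOT a valid prefix code. E (0) is a prefix of D (01).


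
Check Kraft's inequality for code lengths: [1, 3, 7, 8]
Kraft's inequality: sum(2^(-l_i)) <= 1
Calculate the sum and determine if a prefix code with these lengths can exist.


Sum = 2^(-1) + 2^(-3) + 2^(-7) + 2^(-8)
    = 0.5 + 0.125 + 0.0078125 + 0.00390625
    = 163/256 = 0.63671875
Since 0.63671875 <= 1, Kraft's inequality IS satisfied.
A prefix code with these lengths CAN exist.

Kraft sum = 0.63671875. Satisfied.


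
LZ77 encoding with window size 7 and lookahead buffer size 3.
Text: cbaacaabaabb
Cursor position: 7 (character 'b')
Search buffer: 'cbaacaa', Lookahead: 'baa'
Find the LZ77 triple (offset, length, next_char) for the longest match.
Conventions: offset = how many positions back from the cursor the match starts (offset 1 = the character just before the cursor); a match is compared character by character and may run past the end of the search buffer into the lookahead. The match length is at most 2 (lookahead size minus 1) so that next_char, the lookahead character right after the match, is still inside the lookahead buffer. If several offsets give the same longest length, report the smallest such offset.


Try each offset into the search buffer:
  offset=1 (pos 6, char 'a'): match length 0
  offset=2 (pos 5, char 'a'): match length 0
  offset=3 (pos 4, char 'c'): match length 0
  offset=4 (pos 3, char 'a'): match length 0
  offset=5 (pos 2, char 'a'): match length 0
  offset=6 (pos 1, char 'b'): match length 2
  offset=7 (pos 0, char 'c'): match length 0
Longest match has length 2 at offset 6.
next_char = character at position 7 + 2 = 9 -> 'a'

Best match: offset=6, length=2 (matching 'ba' starting at position 1)
LZ77 triple: (6, 2, 'a')


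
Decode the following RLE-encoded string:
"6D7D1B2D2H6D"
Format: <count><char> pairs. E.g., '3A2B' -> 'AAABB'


Expanding each <count><char> pair:
  6D -> 'DDDDDD'
  7D -> 'DDDDDDD'
  1B -> 'B'
  2D -> 'DD'
  2H -> 'HH'
  6D -> 'DDDDDD'

Decoded = DDDDDDDDDDDDDBDDHHDDDDDD


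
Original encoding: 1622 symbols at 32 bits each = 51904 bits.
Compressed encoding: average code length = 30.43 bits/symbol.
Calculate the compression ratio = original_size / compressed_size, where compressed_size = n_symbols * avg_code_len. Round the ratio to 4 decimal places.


original_size = n_symbols * orig_bits = 1622 * 32 = 51904 bits
compressed_size = n_symbols * avg_code_len = 1622 * 30.43 = 49357.46 bits
ratio = original_size / compressed_size = 51904 / 49357.46 = 1.0516

Compression ratio = 1.0516


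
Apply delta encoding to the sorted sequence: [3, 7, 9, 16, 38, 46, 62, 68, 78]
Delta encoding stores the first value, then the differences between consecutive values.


First value: 3
Deltas:
  7 - 3 = 4
  9 - 7 = 2
  16 - 9 = 7
  38 - 16 = 22
  46 - 38 = 8
  62 - 46 = 16
  68 - 62 = 6
  78 - 68 = 10


Delta encoded: [3, 4, 2, 7, 22, 8, 16, 6, 10]


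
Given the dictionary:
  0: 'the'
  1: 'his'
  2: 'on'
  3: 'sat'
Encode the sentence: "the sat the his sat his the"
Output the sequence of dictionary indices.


Look up each word in the dictionary:
  'the' -> 0
  'sat' -> 3
  'the' -> 0
  'his' -> 1
  'sat' -> 3
  'his' -> 1
  'the' -> 0

Encoded: [0, 3, 0, 1, 3, 1, 0]


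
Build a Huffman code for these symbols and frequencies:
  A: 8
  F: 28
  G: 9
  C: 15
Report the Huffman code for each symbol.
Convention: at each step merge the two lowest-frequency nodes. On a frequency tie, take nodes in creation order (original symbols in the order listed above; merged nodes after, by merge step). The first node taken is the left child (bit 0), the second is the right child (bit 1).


Huffman tree construction:
Step 1: Merge A(8) + G(9) = 17
Step 2: Merge C(15) + (A+G)(17) = 32
Step 3: Merge F(28) + (C+(A+G))(32) = 60
Read each symbol's code off the tree from the root (left child = 0, right child = 1).

Codes:
  A: 110 (length 3)
  F: 0 (length 1)
  G: 111 (length 3)
  C: 10 (length 2)
Average code length: 109/60 = 1.8167 bits/symbol


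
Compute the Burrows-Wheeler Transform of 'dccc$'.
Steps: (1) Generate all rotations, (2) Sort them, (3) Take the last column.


Rotations (sorted):
  0: $dccc -> last char: c
  1: c$dcc -> last char: c
  2: cc$dc -> last char: c
  3: ccc$d -> last char: d
  4: dccc$ -> last char: $


BWT = cccd$


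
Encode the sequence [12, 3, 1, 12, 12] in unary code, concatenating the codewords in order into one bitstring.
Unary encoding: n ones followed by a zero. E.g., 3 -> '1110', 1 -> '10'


Encode each number as n ones followed by a terminating 0:
  12 -> 1111111111110 (13 bits)
  3 -> 1110 (4 bits)
  1 -> 10 (2 bits)
  12 -> 1111111111110 (13 bits)
  12 -> 1111111111110 (13 bits)
Total length = 13 + 4 + 2 + 13 + 13 = 45 bits.

Unary([12, 3, 1, 12, 12]) = 111111111111011101011111111111101111111111110 (45 bits)


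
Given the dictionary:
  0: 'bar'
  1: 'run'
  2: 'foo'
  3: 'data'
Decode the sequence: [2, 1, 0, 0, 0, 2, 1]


Look up each index in the dictionary:
  2 -> 'foo'
  1 -> 'run'
  0 -> 'bar'
  0 -> 'bar'
  0 -> 'bar'
  2 -> 'foo'
  1 -> 'run'

Decoded: "foo run bar bar bar foo run"


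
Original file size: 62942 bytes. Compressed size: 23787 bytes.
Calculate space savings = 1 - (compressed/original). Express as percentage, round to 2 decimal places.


ratio = compressed/original = 23787/62942 = 0.377919
savings = 1 - ratio = 1 - 0.377919 = 0.622081
as a percentage: 0.622081 * 100 = 62.21%

Space savings = 1 - 23787/62942 = 62.21%


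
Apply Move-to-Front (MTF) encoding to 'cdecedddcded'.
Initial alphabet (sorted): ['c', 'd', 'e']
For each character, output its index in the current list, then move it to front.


MTF encoding:
'c': index 0 in ['c', 'd', 'e'] -> ['c', 'd', 'e']
'd': index 1 in ['c', 'd', 'e'] -> ['d', 'c', 'e']
'e': index 2 in ['d', 'c', 'e'] -> ['e', 'd', 'c']
'c': index 2 in ['e', 'd', 'c'] -> ['c', 'e', 'd']
'e': index 1 in ['c', 'e', 'd'] -> ['e', 'c', 'd']
'd': index 2 in ['e', 'c', 'd'] -> ['d', 'e', 'c']
'd': index 0 in ['d', 'e', 'c'] -> ['d', 'e', 'c']
'd': index 0 in ['d', 'e', 'c'] -> ['d', 'e', 'c']
'c': index 2 in ['d', 'e', 'c'] -> ['c', 'd', 'e']
'd': index 1 in ['c', 'd', 'e'] -> ['d', 'c', 'e']
'e': index 2 in ['d', 'c', 'e'] -> ['e', 'd', 'c']
'd': index 1 in ['e', 'd', 'c'] -> ['d', 'e', 'c']


Output: [0, 1, 2, 2, 1, 2, 0, 0, 2, 1, 2, 1]


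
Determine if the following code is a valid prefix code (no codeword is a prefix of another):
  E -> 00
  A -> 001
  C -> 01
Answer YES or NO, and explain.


Checking each pair (does one codeword prefix another?):
  E='00' vs A='001': prefix -- VIOLATION

NO -- this is NOT a valid prefix code. E (00) is a prefix of A (001).


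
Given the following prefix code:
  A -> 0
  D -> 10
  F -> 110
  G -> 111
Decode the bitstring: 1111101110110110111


Decoding step by step:
Bits 111 -> G
Bits 110 -> F
Bits 111 -> G
Bits 0 -> A
Bits 110 -> F
Bits 110 -> F
Bits 111 -> G


Decoded message: GFGAFFG


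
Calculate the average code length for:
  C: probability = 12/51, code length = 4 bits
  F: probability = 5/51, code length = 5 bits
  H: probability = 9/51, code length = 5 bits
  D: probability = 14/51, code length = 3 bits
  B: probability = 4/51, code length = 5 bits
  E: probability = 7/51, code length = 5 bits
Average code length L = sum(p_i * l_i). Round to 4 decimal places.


Weighted contributions p_i * l_i:
  C: (12/51) * 4 = 48/51
  F: (5/51) * 5 = 25/51
  H: (9/51) * 5 = 45/51
  D: (14/51) * 3 = 42/51
  B: (4/51) * 5 = 20/51
  E: (7/51) * 5 = 35/51
Sum = (48 + 25 + 45 + 42 + 20 + 35)/51 = 215/51

L = 215/51 = 4.2157 bits/symbol


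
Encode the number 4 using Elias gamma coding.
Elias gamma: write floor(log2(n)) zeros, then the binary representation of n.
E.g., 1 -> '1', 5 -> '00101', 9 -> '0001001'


num_bits = floor(log2(4)) + 1 = 3
leading_zeros = num_bits - 1 = 2
binary(4) = 100

Elias gamma(4) = '00' + '100' = 00100 (5 bits)


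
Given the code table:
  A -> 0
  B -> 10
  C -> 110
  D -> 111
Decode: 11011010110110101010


Decoding:
110 -> C
110 -> C
10 -> B
110 -> C
110 -> C
10 -> B
10 -> B
10 -> B


Result: CCBCCBBB


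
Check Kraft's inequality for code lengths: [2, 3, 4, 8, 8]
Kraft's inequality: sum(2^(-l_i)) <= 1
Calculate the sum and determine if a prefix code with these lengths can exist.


Sum = 2^(-2) + 2^(-3) + 2^(-4) + 2^(-8) + 2^(-8)
    = 0.25 + 0.125 + 0.0625 + 0.00390625 + 0.00390625
    = 114/256 = 0.4453125
Since 0.4453125 <= 1, Kraft's inequality IS satisfied.
A prefix code with these lengths CAN exist.

Kraft sum = 0.4453125. Satisfied.


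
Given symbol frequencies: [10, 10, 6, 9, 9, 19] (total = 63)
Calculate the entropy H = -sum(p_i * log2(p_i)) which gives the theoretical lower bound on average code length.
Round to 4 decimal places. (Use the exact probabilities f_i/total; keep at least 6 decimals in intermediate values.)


Per-symbol terms -p_i * log2(p_i) with p_i = f_i/63:
  p = 10/63 = 0.158730: log2(p) = -2.655352, -p*log2(p) = 0.421484
  p = 10/63 = 0.158730: log2(p) = -2.655352, -p*log2(p) = 0.421484
  p = 6/63 = 0.095238: log2(p) = -3.392317, -p*log2(p) = 0.323078
  p = 9/63 = 0.142857: log2(p) = -2.807355, -p*log2(p) = 0.401051
  p = 9/63 = 0.142857: log2(p) = -2.807355, -p*log2(p) = 0.401051
  p = 19/63 = 0.301587: log2(p) = -1.729352, -p*log2(p) = 0.521551
H = 0.421484 + 0.421484 + 0.323078 + 0.401051 + 0.401051 + 0.521551 = 2.489699

H = 2.4897 bits/symbol


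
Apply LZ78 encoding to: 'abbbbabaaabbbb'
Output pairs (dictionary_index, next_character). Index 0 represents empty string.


LZ78 encoding steps:
Dictionary: {0: ''}
Step 1: w='' (idx 0), next='a' -> output (0, 'a'), add 'a' as idx 1
Step 2: w='' (idx 0), next='b' -> output (0, 'b'), add 'b' as idx 2
Step 3: w='b' (idx 2), next='b' -> output (2, 'b'), add 'bb' as idx 3
Step 4: w='b' (idx 2), next='a' -> output (2, 'a'), add 'ba' as idx 4
Step 5: w='ba' (idx 4), next='a' -> output (4, 'a'), add 'baa' as idx 5
Step 6: w='a' (idx 1), next='b' -> output (1, 'b'), add 'ab' as idx 6
Step 7: w='bb' (idx 3), next='b' -> output (3, 'b'), add 'bbb' as idx 7


Encoded: [(0, 'a'), (0, 'b'), (2, 'b'), (2, 'a'), (4, 'a'), (1, 'b'), (3, 'b')]


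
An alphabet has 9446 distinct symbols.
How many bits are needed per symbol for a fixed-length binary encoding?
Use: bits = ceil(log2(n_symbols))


log2(9446) = 13.2055
Bracket: 2^13 = 8192 < 9446 <= 2^14 = 16384
So ceil(log2(9446)) = 14

bits = ceil(log2(9446)) = ceil(13.2055) = 14 bits


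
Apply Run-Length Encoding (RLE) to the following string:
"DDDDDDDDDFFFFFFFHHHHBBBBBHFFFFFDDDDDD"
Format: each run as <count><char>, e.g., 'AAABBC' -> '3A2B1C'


Scanning runs left to right:
  i=0: run of 'D' x 9 -> '9D'
  i=9: run of 'F' x 7 -> '7F'
  i=16: run of 'H' x 4 -> '4H'
  i=20: run of 'B' x 5 -> '5B'
  i=25: run of 'H' x 1 -> '1H'
  i=26: run of 'F' x 5 -> '5F'
  i=31: run of 'D' x 6 -> '6D'

RLE = 9D7F4H5B1H5F6D


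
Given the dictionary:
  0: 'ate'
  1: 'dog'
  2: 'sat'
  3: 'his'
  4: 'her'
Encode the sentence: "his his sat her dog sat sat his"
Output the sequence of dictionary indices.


Look up each word in the dictionary:
  'his' -> 3
  'his' -> 3
  'sat' -> 2
  'her' -> 4
  'dog' -> 1
  'sat' -> 2
  'sat' -> 2
  'his' -> 3

Encoded: [3, 3, 2, 4, 1, 2, 2, 3]


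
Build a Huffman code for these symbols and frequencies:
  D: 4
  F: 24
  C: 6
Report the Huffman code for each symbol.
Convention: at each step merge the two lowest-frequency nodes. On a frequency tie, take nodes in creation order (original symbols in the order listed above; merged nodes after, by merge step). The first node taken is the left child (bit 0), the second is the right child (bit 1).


Huffman tree construction:
Step 1: Merge D(4) + C(6) = 10
Step 2: Merge (D+C)(10) + F(24) = 34
Read each symbol's code off the tree from the root (left child = 0, right child = 1).

Codes:
  D: 00 (length 2)
  F: 1 (length 1)
  C: 01 (length 2)
Average code length: 44/34 = 1.2941 bits/symbol


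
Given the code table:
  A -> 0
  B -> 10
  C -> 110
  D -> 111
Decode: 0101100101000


Decoding:
0 -> A
10 -> B
110 -> C
0 -> A
10 -> B
10 -> B
0 -> A
0 -> A


Result: ABCABBAA


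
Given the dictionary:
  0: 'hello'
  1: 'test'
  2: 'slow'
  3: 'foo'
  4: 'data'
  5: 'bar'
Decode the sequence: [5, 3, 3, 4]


Look up each index in the dictionary:
  5 -> 'bar'
  3 -> 'foo'
  3 -> 'foo'
  4 -> 'data'

Decoded: "bar foo foo data"


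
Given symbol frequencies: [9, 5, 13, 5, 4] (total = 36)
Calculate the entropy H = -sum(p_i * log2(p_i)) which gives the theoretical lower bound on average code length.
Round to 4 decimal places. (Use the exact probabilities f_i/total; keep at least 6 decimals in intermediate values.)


Per-symbol terms -p_i * log2(p_i) with p_i = f_i/36:
  p = 9/36 = 0.250000: log2(p) = -2.000000, -p*log2(p) = 0.500000
  p = 5/36 = 0.138889: log2(p) = -2.847997, -p*log2(p) = 0.395555
  p = 13/36 = 0.361111: log2(p) = -1.469485, -p*log2(p) = 0.530647
  p = 5/36 = 0.138889: log2(p) = -2.847997, -p*log2(p) = 0.395555
  p = 4/36 = 0.111111: log2(p) = -3.169925, -p*log2(p) = 0.352214
H = 0.500000 + 0.395555 + 0.530647 + 0.395555 + 0.352214 = 2.173971

H = 2.174 bits/symbol


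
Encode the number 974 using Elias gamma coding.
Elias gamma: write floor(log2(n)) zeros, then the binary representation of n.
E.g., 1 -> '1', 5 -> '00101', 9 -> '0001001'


num_bits = floor(log2(974)) + 1 = 10
leading_zeros = num_bits - 1 = 9
binary(974) = 1111001110

Elias gamma(974) = '000000000' + '1111001110' = 0000000001111001110 (19 bits)


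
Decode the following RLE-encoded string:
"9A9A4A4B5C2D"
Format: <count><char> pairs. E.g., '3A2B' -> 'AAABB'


Expanding each <count><char> pair:
  9A -> 'AAAAAAAAA'
  9A -> 'AAAAAAAAA'
  4A -> 'AAAA'
  4B -> 'BBBB'
  5C -> 'CCCCC'
  2D -> 'DD'

Decoded = AAAAAAAAAAAAAAAAAAAAAABBBBCCCCCDD


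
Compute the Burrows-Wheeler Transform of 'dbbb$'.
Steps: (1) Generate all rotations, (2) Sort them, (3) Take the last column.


Rotations (sorted):
  0: $dbbb -> last char: b
  1: b$dbb -> last char: b
  2: bb$db -> last char: b
  3: bbb$d -> last char: d
  4: dbbb$ -> last char: $


BWT = bbbd$


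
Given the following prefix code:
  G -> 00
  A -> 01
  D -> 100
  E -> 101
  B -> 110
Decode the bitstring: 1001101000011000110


Decoding step by step:
Bits 100 -> D
Bits 110 -> B
Bits 100 -> D
Bits 00 -> G
Bits 110 -> B
Bits 00 -> G
Bits 110 -> B


Decoded message: DBDGBGB


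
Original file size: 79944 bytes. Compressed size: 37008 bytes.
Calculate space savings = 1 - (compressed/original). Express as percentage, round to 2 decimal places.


ratio = compressed/original = 37008/79944 = 0.462924
savings = 1 - ratio = 1 - 0.462924 = 0.537076
as a percentage: 0.537076 * 100 = 53.71%

Space savings = 1 - 37008/79944 = 53.71%


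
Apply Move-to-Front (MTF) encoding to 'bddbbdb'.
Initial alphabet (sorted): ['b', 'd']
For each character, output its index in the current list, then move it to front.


MTF encoding:
'b': index 0 in ['b', 'd'] -> ['b', 'd']
'd': index 1 in ['b', 'd'] -> ['d', 'b']
'd': index 0 in ['d', 'b'] -> ['d', 'b']
'b': index 1 in ['d', 'b'] -> ['b', 'd']
'b': index 0 in ['b', 'd'] -> ['b', 'd']
'd': index 1 in ['b', 'd'] -> ['d', 'b']
'b': index 1 in ['d', 'b'] -> ['b', 'd']


Output: [0, 1, 0, 1, 0, 1, 1]


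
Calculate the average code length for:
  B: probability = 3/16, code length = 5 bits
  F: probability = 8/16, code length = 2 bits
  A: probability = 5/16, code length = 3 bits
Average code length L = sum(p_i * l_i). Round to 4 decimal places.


Weighted contributions p_i * l_i:
  B: (3/16) * 5 = 15/16
  F: (8/16) * 2 = 16/16
  A: (5/16) * 3 = 15/16
Sum = (15 + 16 + 15)/16 = 46/16

L = 46/16 = 2.8750 bits/symbol


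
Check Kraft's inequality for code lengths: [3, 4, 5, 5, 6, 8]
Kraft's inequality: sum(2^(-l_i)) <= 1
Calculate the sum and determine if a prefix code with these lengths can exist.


Sum = 2^(-3) + 2^(-4) + 2^(-5) + 2^(-5) + 2^(-6) + 2^(-8)
    = 0.125 + 0.0625 + 0.03125 + 0.03125 + 0.015625 + 0.00390625
    = 69/256 = 0.26953125
Since 0.26953125 <= 1, Kraft's inequality IS satisfied.
A prefix code with these lengths CAN exist.

Kraft sum = 0.26953125. Satisfied.


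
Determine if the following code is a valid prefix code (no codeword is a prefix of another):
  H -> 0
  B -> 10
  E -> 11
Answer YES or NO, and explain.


Checking each pair (does one codeword prefix another?):
  H='0' vs B='10': no prefix
  H='0' vs E='11': no prefix
  B='10' vs H='0': no prefix
  B='10' vs E='11': no prefix
  E='11' vs H='0': no prefix
  E='11' vs B='10': no prefix
No violation found over all pairs.

YES -- this is a valid prefix code. No codeword is a prefix of any other codeword.


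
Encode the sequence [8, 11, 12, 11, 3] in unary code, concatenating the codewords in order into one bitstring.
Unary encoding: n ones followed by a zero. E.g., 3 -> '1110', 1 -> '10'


Encode each number as n ones followed by a terminating 0:
  8 -> 111111110 (9 bits)
  11 -> 111111111110 (12 bits)
  12 -> 1111111111110 (13 bits)
  11 -> 111111111110 (12 bits)
  3 -> 1110 (4 bits)
Total length = 9 + 12 + 13 + 12 + 4 = 50 bits.

Unary([8, 11, 12, 11, 3]) = 11111111011111111111011111111111101111111111101110 (50 bits)


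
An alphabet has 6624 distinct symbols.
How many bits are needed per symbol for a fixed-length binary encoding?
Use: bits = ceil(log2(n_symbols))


log2(6624) = 12.6935
Bracket: 2^12 = 4096 < 6624 <= 2^13 = 8192
So ceil(log2(6624)) = 13

bits = ceil(log2(6624)) = ceil(12.6935) = 13 bits


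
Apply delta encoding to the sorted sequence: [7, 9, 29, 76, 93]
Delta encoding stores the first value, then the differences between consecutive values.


First value: 7
Deltas:
  9 - 7 = 2
  29 - 9 = 20
  76 - 29 = 47
  93 - 76 = 17


Delta encoded: [7, 2, 20, 47, 17]


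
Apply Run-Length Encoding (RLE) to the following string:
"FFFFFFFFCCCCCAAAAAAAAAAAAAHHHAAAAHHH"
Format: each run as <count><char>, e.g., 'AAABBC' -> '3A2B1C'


Scanning runs left to right:
  i=0: run of 'F' x 8 -> '8F'
  i=8: run of 'C' x 5 -> '5C'
  i=13: run of 'A' x 13 -> '13A'
  i=26: run of 'H' x 3 -> '3H'
  i=29: run of 'A' x 4 -> '4A'
  i=33: run of 'H' x 3 -> '3H'

RLE = 8F5C13A3H4A3H


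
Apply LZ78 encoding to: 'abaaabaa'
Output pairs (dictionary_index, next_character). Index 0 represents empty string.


LZ78 encoding steps:
Dictionary: {0: ''}
Step 1: w='' (idx 0), next='a' -> output (0, 'a'), add 'a' as idx 1
Step 2: w='' (idx 0), next='b' -> output (0, 'b'), add 'b' as idx 2
Step 3: w='a' (idx 1), next='a' -> output (1, 'a'), add 'aa' as idx 3
Step 4: w='a' (idx 1), next='b' -> output (1, 'b'), add 'ab' as idx 4
Step 5: w='aa' (idx 3), end of input -> output (3, '')


Encoded: [(0, 'a'), (0, 'b'), (1, 'a'), (1, 'b'), (3, '')]


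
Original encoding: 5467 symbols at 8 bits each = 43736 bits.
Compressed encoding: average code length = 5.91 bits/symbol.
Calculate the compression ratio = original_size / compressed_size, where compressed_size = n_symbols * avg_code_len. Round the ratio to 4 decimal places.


original_size = n_symbols * orig_bits = 5467 * 8 = 43736 bits
compressed_size = n_symbols * avg_code_len = 5467 * 5.91 = 32309.97 bits
ratio = original_size / compressed_size = 43736 / 32309.97 = 1.3536

Compression ratio = 1.3536


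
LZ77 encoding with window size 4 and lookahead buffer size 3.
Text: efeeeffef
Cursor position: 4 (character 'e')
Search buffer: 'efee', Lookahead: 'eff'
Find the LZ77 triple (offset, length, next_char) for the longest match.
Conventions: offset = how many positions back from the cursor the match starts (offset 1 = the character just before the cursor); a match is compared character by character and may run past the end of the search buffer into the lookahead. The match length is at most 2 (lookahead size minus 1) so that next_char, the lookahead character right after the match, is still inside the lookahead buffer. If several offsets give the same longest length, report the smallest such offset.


Try each offset into the search buffer:
  offset=1 (pos 3, char 'e'): match length 1
  offset=2 (pos 2, char 'e'): match length 1
  offset=3 (pos 1, char 'f'): match length 0
  offset=4 (pos 0, char 'e'): match length 2
Longest match has length 2 at offset 4.
next_char = character at position 4 + 2 = 6 -> 'f'

Best match: offset=4, length=2 (matching 'ef' starting at position 0)
LZ77 triple: (4, 2, 'f')


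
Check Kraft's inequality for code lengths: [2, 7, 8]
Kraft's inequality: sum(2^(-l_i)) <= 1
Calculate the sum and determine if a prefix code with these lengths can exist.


Sum = 2^(-2) + 2^(-7) + 2^(-8)
    = 0.25 + 0.0078125 + 0.00390625
    = 67/256 = 0.26171875
Since 0.26171875 <= 1, Kraft's inequality IS satisfied.
A prefix code with these lengths CAN exist.

Kraft sum = 0.26171875. Satisfied.


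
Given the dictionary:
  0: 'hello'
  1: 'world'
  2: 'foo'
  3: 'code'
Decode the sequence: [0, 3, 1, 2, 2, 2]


Look up each index in the dictionary:
  0 -> 'hello'
  3 -> 'code'
  1 -> 'world'
  2 -> 'foo'
  2 -> 'foo'
  2 -> 'foo'

Decoded: "hello code world foo foo foo"


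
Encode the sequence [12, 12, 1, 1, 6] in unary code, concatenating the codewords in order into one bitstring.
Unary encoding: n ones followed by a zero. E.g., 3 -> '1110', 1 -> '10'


Encode each number as n ones followed by a terminating 0:
  12 -> 1111111111110 (13 bits)
  12 -> 1111111111110 (13 bits)
  1 -> 10 (2 bits)
  1 -> 10 (2 bits)
  6 -> 1111110 (7 bits)
Total length = 13 + 13 + 2 + 2 + 7 = 37 bits.

Unary([12, 12, 1, 1, 6]) = 1111111111110111111111111010101111110 (37 bits)


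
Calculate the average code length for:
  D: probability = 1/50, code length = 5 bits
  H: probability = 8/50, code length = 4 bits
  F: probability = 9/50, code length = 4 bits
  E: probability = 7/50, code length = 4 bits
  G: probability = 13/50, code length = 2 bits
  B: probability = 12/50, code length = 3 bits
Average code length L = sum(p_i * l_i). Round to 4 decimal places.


Weighted contributions p_i * l_i:
  D: (1/50) * 5 = 5/50
  H: (8/50) * 4 = 32/50
  F: (9/50) * 4 = 36/50
  E: (7/50) * 4 = 28/50
  G: (13/50) * 2 = 26/50
  B: (12/50) * 3 = 36/50
Sum = (5 + 32 + 36 + 28 + 26 + 36)/50 = 163/50

L = 163/50 = 3.2600 bits/symbol


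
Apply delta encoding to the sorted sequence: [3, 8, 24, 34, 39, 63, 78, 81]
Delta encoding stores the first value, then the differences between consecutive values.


First value: 3
Deltas:
  8 - 3 = 5
  24 - 8 = 16
  34 - 24 = 10
  39 - 34 = 5
  63 - 39 = 24
  78 - 63 = 15
  81 - 78 = 3


Delta encoded: [3, 5, 16, 10, 5, 24, 15, 3]


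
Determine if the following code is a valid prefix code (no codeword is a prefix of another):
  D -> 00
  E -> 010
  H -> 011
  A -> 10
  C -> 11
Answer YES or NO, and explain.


Checking each pair (does one codeword prefix another?):
  D='00' vs E='010': no prefix
  D='00' vs H='011': no prefix
  D='00' vs A='10': no prefix
  D='00' vs C='11': no prefix
  E='010' vs D='00': no prefix
  E='010' vs H='011': no prefix
  E='010' vs A='10': no prefix
  E='010' vs C='11': no prefix
  H='011' vs D='00': no prefix
  H='011' vs E='010': no prefix
  H='011' vs A='10': no prefix
  H='011' vs C='11': no prefix
  A='10' vs D='00': no prefix
  A='10' vs E='010': no prefix
  A='10' vs H='011': no prefix
  A='10' vs C='11': no prefix
  C='11' vs D='00': no prefix
  C='11' vs E='010': no prefix
  C='11' vs H='011': no prefix
  C='11' vs A='10': no prefix
No violation found over all pairs.

YES -- this is a valid prefix code. No codeword is a prefix of any other codeword.


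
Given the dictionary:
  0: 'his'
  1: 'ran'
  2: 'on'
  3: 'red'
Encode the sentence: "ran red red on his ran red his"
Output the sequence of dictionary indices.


Look up each word in the dictionary:
  'ran' -> 1
  'red' -> 3
  'red' -> 3
  'on' -> 2
  'his' -> 0
  'ran' -> 1
  'red' -> 3
  'his' -> 0

Encoded: [1, 3, 3, 2, 0, 1, 3, 0]


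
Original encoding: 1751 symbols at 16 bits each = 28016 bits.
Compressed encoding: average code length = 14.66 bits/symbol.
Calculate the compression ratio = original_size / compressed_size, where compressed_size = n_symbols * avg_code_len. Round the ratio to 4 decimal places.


original_size = n_symbols * orig_bits = 1751 * 16 = 28016 bits
compressed_size = n_symbols * avg_code_len = 1751 * 14.66 = 25669.66 bits
ratio = original_size / compressed_size = 28016 / 25669.66 = 1.0914

Compression ratio = 1.0914


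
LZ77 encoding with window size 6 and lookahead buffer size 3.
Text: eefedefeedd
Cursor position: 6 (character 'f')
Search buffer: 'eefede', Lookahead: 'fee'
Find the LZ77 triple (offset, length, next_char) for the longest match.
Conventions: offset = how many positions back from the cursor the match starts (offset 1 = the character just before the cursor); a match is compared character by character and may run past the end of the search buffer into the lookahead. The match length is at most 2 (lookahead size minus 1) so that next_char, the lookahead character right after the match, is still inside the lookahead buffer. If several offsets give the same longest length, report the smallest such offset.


Try each offset into the search buffer:
  offset=1 (pos 5, char 'e'): match length 0
  offset=2 (pos 4, char 'd'): match length 0
  offset=3 (pos 3, char 'e'): match length 0
  offset=4 (pos 2, char 'f'): match length 2
  offset=5 (pos 1, char 'e'): match length 0
  offset=6 (pos 0, char 'e'): match length 0
Longest match has length 2 at offset 4.
next_char = character at position 6 + 2 = 8 -> 'e'

Best match: offset=4, length=2 (matching 'fe' starting at position 2)
LZ77 triple: (4, 2, 'e')


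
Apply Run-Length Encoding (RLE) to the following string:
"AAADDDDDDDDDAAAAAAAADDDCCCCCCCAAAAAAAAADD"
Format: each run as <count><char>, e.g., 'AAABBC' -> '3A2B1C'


Scanning runs left to right:
  i=0: run of 'A' x 3 -> '3A'
  i=3: run of 'D' x 9 -> '9D'
  i=12: run of 'A' x 8 -> '8A'
  i=20: run of 'D' x 3 -> '3D'
  i=23: run of 'C' x 7 -> '7C'
  i=30: run of 'A' x 9 -> '9A'
  i=39: run of 'D' x 2 -> '2D'

RLE = 3A9D8A3D7C9A2D


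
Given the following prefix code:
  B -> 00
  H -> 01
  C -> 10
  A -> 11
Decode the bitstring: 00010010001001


Decoding step by step:
Bits 00 -> B
Bits 01 -> H
Bits 00 -> B
Bits 10 -> C
Bits 00 -> B
Bits 10 -> C
Bits 01 -> H


Decoded message: BHBCBCH


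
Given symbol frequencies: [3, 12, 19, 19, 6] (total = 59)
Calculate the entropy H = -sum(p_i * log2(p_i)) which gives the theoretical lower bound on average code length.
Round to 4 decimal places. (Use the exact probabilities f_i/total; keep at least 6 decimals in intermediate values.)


Per-symbol terms -p_i * log2(p_i) with p_i = f_i/59:
  p = 3/59 = 0.050847: log2(p) = -4.297681, -p*log2(p) = 0.218526
  p = 12/59 = 0.203390: log2(p) = -2.297681, -p*log2(p) = 0.467325
  p = 19/59 = 0.322034: log2(p) = -1.634716, -p*log2(p) = 0.526434
  p = 19/59 = 0.322034: log2(p) = -1.634716, -p*log2(p) = 0.526434
  p = 6/59 = 0.101695: log2(p) = -3.297681, -p*log2(p) = 0.335357
H = 0.218526 + 0.467325 + 0.526434 + 0.526434 + 0.335357 = 2.074076

H = 2.0741 bits/symbol


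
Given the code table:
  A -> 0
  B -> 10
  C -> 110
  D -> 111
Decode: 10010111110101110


Decoding:
10 -> B
0 -> A
10 -> B
111 -> D
110 -> C
10 -> B
111 -> D
0 -> A


Result: BABDCBDA


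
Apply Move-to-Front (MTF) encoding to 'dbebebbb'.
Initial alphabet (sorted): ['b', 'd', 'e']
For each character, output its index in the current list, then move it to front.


MTF encoding:
'd': index 1 in ['b', 'd', 'e'] -> ['d', 'b', 'e']
'b': index 1 in ['d', 'b', 'e'] -> ['b', 'd', 'e']
'e': index 2 in ['b', 'd', 'e'] -> ['e', 'b', 'd']
'b': index 1 in ['e', 'b', 'd'] -> ['b', 'e', 'd']
'e': index 1 in ['b', 'e', 'd'] -> ['e', 'b', 'd']
'b': index 1 in ['e', 'b', 'd'] -> ['b', 'e', 'd']
'b': index 0 in ['b', 'e', 'd'] -> ['b', 'e', 'd']
'b': index 0 in ['b', 'e', 'd'] -> ['b', 'e', 'd']


Output: [1, 1, 2, 1, 1, 1, 0, 0]


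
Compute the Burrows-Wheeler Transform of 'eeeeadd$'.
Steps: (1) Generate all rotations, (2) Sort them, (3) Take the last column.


Rotations (sorted):
  0: $eeeeadd -> last char: d
  1: add$eeee -> last char: e
  2: d$eeeead -> last char: d
  3: dd$eeeea -> last char: a
  4: eadd$eee -> last char: e
  5: eeadd$ee -> last char: e
  6: eeeadd$e -> last char: e
  7: eeeeadd$ -> last char: $


BWT = dedaeee$


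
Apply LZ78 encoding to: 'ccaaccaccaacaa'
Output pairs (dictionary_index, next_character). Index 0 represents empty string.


LZ78 encoding steps:
Dictionary: {0: ''}
Step 1: w='' (idx 0), next='c' -> output (0, 'c'), add 'c' as idx 1
Step 2: w='c' (idx 1), next='a' -> output (1, 'a'), add 'ca' as idx 2
Step 3: w='' (idx 0), next='a' -> output (0, 'a'), add 'a' as idx 3
Step 4: w='c' (idx 1), next='c' -> output (1, 'c'), add 'cc' as idx 4
Step 5: w='a' (idx 3), next='c' -> output (3, 'c'), add 'ac' as idx 5
Step 6: w='ca' (idx 2), next='a' -> output (2, 'a'), add 'caa' as idx 6
Step 7: w='caa' (idx 6), end of input -> output (6, '')


Encoded: [(0, 'c'), (1, 'a'), (0, 'a'), (1, 'c'), (3, 'c'), (2, 'a'), (6, '')]


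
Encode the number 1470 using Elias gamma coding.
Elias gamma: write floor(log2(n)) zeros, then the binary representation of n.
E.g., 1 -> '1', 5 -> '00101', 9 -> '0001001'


num_bits = floor(log2(1470)) + 1 = 11
leading_zeros = num_bits - 1 = 10
binary(1470) = 10110111110

Elias gamma(1470) = '0000000000' + '10110111110' = 000000000010110111110 (21 bits)
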